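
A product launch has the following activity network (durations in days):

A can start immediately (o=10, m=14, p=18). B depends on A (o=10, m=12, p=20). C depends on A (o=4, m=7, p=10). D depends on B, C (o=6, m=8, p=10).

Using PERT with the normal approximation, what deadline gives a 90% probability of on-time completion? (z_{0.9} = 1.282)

te_A = (10 + 4·14 + 18)/6 = 84/6 = 14; σ²_A = ((18−10)/6)² = 1.778
te_B = (10 + 4·12 + 20)/6 = 78/6 = 13; σ²_B = ((20−10)/6)² = 2.778
te_C = (4 + 4·7 + 10)/6 = 42/6 = 7; σ²_C = ((10−4)/6)² = 1.000
te_D = (6 + 4·8 + 10)/6 = 48/6 = 8; σ²_D = ((10−6)/6)² = 0.444

Forward pass:
ES_A = 0; EF_A = 14
ES_B = 14; EF_B = 14+13 = 27
ES_C = 14; EF_C = 14+7 = 21
ES_D = max(EF_B=27, EF_C=21) = 27; EF_D = 27+8 = 35
Expected project duration μ = 35 days. Critical path: A → B → D.

Variance along critical path = 1.778 + 2.778 + 0.444 = 5.000; σ = 2.236 days.
D = μ + z·σ = 35 + 1.282·2.236 = 37.9 days

37.9 days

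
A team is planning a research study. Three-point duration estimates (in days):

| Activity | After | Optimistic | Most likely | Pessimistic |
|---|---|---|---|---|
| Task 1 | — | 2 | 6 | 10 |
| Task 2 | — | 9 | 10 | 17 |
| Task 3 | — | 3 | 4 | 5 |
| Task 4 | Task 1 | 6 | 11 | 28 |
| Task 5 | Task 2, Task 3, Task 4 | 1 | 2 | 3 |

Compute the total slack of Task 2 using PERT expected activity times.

8 days

te_Task 1 = (2 + 4·6 + 10)/6 = 36/6 = 6
te_Task 2 = (9 + 4·10 + 17)/6 = 66/6 = 11
te_Task 3 = (3 + 4·4 + 5)/6 = 24/6 = 4
te_Task 4 = (6 + 4·11 + 28)/6 = 78/6 = 13
te_Task 5 = (1 + 4·2 + 3)/6 = 12/6 = 2

Forward pass:
ES_Task 1 = 0; EF_Task 1 = 6
ES_Task 2 = 0; EF_Task 2 = 11
ES_Task 3 = 0; EF_Task 3 = 4
ES_Task 4 = 6; EF_Task 4 = 6+13 = 19
ES_Task 5 = max(EF_Task 2=11, EF_Task 3=4, EF_Task 4=19) = 19; EF_Task 5 = 19+2 = 21
Expected project duration μ = 21 days. Critical path: Task 1 → Task 4 → Task 5.

Backward pass:
LF_Task 5 = 21; LS_Task 5 = 21−2 = 19
LF_Task 4 = LS_Task 5 = 19; LS_Task 4 = 19−13 = 6
LF_Task 3 = LS_Task 5 = 19; LS_Task 3 = 19−4 = 15
LF_Task 2 = LS_Task 5 = 19; LS_Task 2 = 19−11 = 8
LF_Task 1 = LS_Task 4 = 6; LS_Task 1 = 6−6 = 0
Slack_Task 2 = LS_Task 2 − ES_Task 2 = 8 − 0 = 8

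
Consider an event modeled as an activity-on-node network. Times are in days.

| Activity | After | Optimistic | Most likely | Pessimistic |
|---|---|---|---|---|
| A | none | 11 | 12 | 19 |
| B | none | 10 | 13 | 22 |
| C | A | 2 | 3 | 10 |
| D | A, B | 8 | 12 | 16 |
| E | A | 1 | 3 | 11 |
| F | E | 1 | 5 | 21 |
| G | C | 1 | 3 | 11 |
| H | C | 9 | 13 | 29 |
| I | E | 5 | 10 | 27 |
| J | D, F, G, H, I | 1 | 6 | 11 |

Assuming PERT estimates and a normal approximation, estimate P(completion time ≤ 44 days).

te_A = (11 + 4·12 + 19)/6 = 78/6 = 13; σ²_A = ((19−11)/6)² = 1.778
te_B = (10 + 4·13 + 22)/6 = 84/6 = 14; σ²_B = ((22−10)/6)² = 4.000
te_C = (2 + 4·3 + 10)/6 = 24/6 = 4; σ²_C = ((10−2)/6)² = 1.778
te_D = (8 + 4·12 + 16)/6 = 72/6 = 12; σ²_D = ((16−8)/6)² = 1.778
te_E = (1 + 4·3 + 11)/6 = 24/6 = 4; σ²_E = ((11−1)/6)² = 2.778
te_F = (1 + 4·5 + 21)/6 = 42/6 = 7; σ²_F = ((21−1)/6)² = 11.111
te_G = (1 + 4·3 + 11)/6 = 24/6 = 4; σ²_G = ((11−1)/6)² = 2.778
te_H = (9 + 4·13 + 29)/6 = 90/6 = 15; σ²_H = ((29−9)/6)² = 11.111
te_I = (5 + 4·10 + 27)/6 = 72/6 = 12; σ²_I = ((27−5)/6)² = 13.444
te_J = (1 + 4·6 + 11)/6 = 36/6 = 6; σ²_J = ((11−1)/6)² = 2.778

Forward pass:
ES_A = 0; EF_A = 13
ES_B = 0; EF_B = 14
ES_C = 13; EF_C = 13+4 = 17
ES_D = max(EF_A=13, EF_B=14) = 14; EF_D = 14+12 = 26
ES_E = 13; EF_E = 13+4 = 17
ES_F = 17; EF_F = 17+7 = 24
ES_G = 17; EF_G = 17+4 = 21
ES_H = 17; EF_H = 17+15 = 32
ES_I = 17; EF_I = 17+12 = 29
ES_J = max(EF_D=26, EF_F=24, EF_G=21, EF_H=32, EF_I=29) = 32; EF_J = 32+6 = 38
Expected project duration μ = 38 days. Critical path: A → C → H → J.

Variance along critical path = 1.778 + 1.778 + 11.111 + 2.778 = 17.444; σ = √17.444 = 4.177 days.
Z = (44 − 38) / 4.177 = 1.437
P(T ≤ 44) = Φ(1.437) ≈ 0.925

0.925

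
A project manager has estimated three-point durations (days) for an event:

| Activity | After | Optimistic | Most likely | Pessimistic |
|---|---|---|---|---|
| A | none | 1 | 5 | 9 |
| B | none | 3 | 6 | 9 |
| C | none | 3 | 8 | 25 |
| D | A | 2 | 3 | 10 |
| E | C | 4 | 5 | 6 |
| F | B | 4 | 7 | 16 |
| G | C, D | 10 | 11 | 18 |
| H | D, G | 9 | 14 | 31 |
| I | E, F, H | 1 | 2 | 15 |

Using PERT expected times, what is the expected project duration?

te_A = (1 + 4·5 + 9)/6 = 30/6 = 5
te_B = (3 + 4·6 + 9)/6 = 36/6 = 6
te_C = (3 + 4·8 + 25)/6 = 60/6 = 10
te_D = (2 + 4·3 + 10)/6 = 24/6 = 4
te_E = (4 + 4·5 + 6)/6 = 30/6 = 5
te_F = (4 + 4·7 + 16)/6 = 48/6 = 8
te_G = (10 + 4·11 + 18)/6 = 72/6 = 12
te_H = (9 + 4·14 + 31)/6 = 96/6 = 16
te_I = (1 + 4·2 + 15)/6 = 24/6 = 4

Forward pass:
ES_A = 0; EF_A = 5
ES_B = 0; EF_B = 6
ES_C = 0; EF_C = 10
ES_D = 5; EF_D = 5+4 = 9
ES_E = 10; EF_E = 10+5 = 15
ES_F = 6; EF_F = 6+8 = 14
ES_G = max(EF_C=10, EF_D=9) = 10; EF_G = 10+12 = 22
ES_H = max(EF_D=9, EF_G=22) = 22; EF_H = 22+16 = 38
ES_I = max(EF_E=15, EF_F=14, EF_H=38) = 38; EF_I = 38+4 = 42
Expected project duration μ = 42 days. Critical path: C → G → H → I.

42 days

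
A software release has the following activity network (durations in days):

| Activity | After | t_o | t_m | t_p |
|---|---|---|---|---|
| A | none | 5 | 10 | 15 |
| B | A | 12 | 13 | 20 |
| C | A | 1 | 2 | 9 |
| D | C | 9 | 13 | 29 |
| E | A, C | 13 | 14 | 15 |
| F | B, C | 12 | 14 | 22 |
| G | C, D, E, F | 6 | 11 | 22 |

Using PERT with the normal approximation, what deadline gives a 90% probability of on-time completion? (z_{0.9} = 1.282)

55.9 days

te_A = (5 + 4·10 + 15)/6 = 60/6 = 10; σ²_A = ((15−5)/6)² = 2.778
te_B = (12 + 4·13 + 20)/6 = 84/6 = 14; σ²_B = ((20−12)/6)² = 1.778
te_C = (1 + 4·2 + 9)/6 = 18/6 = 3; σ²_C = ((9−1)/6)² = 1.778
te_D = (9 + 4·13 + 29)/6 = 90/6 = 15; σ²_D = ((29−9)/6)² = 11.111
te_E = (13 + 4·14 + 15)/6 = 84/6 = 14; σ²_E = ((15−13)/6)² = 0.111
te_F = (12 + 4·14 + 22)/6 = 90/6 = 15; σ²_F = ((22−12)/6)² = 2.778
te_G = (6 + 4·11 + 22)/6 = 72/6 = 12; σ²_G = ((22−6)/6)² = 7.111

Forward pass:
ES_A = 0; EF_A = 10
ES_B = 10; EF_B = 10+14 = 24
ES_C = 10; EF_C = 10+3 = 13
ES_D = 13; EF_D = 13+15 = 28
ES_E = max(EF_A=10, EF_C=13) = 13; EF_E = 13+14 = 27
ES_F = max(EF_B=24, EF_C=13) = 24; EF_F = 24+15 = 39
ES_G = max(EF_C=13, EF_D=28, EF_E=27, EF_F=39) = 39; EF_G = 39+12 = 51
Expected project duration μ = 51 days. Critical path: A → B → F → G.

Variance along critical path = 2.778 + 1.778 + 2.778 + 7.111 = 14.444; σ = 3.801 days.
D = μ + z·σ = 51 + 1.282·3.801 = 55.9 days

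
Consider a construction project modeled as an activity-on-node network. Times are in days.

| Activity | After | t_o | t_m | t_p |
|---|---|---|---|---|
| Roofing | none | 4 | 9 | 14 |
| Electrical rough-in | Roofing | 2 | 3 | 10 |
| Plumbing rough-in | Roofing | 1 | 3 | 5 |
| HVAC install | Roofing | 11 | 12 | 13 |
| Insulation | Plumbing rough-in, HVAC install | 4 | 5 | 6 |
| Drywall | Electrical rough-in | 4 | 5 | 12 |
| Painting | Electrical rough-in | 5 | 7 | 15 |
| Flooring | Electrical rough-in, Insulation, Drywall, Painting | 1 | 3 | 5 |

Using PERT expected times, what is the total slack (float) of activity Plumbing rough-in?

te_Roofing = (4 + 4·9 + 14)/6 = 54/6 = 9
te_Electrical rough-in = (2 + 4·3 + 10)/6 = 24/6 = 4
te_Plumbing rough-in = (1 + 4·3 + 5)/6 = 18/6 = 3
te_HVAC install = (11 + 4·12 + 13)/6 = 72/6 = 12
te_Insulation = (4 + 4·5 + 6)/6 = 30/6 = 5
te_Drywall = (4 + 4·5 + 12)/6 = 36/6 = 6
te_Painting = (5 + 4·7 + 15)/6 = 48/6 = 8
te_Flooring = (1 + 4·3 + 5)/6 = 18/6 = 3

Forward pass:
ES_Roofing = 0; EF_Roofing = 9
ES_Electrical rough-in = 9; EF_Electrical rough-in = 9+4 = 13
ES_Plumbing rough-in = 9; EF_Plumbing rough-in = 9+3 = 12
ES_HVAC install = 9; EF_HVAC install = 9+12 = 21
ES_Insulation = max(EF_Plumbing rough-in=12, EF_HVAC install=21) = 21; EF_Insulation = 21+5 = 26
ES_Drywall = 13; EF_Drywall = 13+6 = 19
ES_Painting = 13; EF_Painting = 13+8 = 21
ES_Flooring = max(EF_Electrical rough-in=13, EF_Insulation=26, EF_Drywall=19, EF_Painting=21) = 26; EF_Flooring = 26+3 = 29
Expected project duration μ = 29 days. Critical path: Roofing → HVAC install → Insulation → Flooring.

Backward pass:
LF_Flooring = 29; LS_Flooring = 29−3 = 26
LF_Painting = LS_Flooring = 26; LS_Painting = 26−8 = 18
LF_Drywall = LS_Flooring = 26; LS_Drywall = 26−6 = 20
LF_Insulation = LS_Flooring = 26; LS_Insulation = 26−5 = 21
LF_HVAC install = LS_Insulation = 21; LS_HVAC install = 21−12 = 9
LF_Plumbing rough-in = LS_Insulation = 21; LS_Plumbing rough-in = 21−3 = 18
LF_Electrical rough-in = min(LS_Drywall=20, LS_Painting=18, LS_Flooring=26) = 18; LS_Electrical rough-in = 18−4 = 14
LF_Roofing = min(LS_Electrical rough-in=14, LS_Plumbing rough-in=18, LS_HVAC install=9) = 9; LS_Roofing = 9−9 = 0
Slack_Plumbing rough-in = LS_Plumbing rough-in − ES_Plumbing rough-in = 18 − 9 = 9

9 days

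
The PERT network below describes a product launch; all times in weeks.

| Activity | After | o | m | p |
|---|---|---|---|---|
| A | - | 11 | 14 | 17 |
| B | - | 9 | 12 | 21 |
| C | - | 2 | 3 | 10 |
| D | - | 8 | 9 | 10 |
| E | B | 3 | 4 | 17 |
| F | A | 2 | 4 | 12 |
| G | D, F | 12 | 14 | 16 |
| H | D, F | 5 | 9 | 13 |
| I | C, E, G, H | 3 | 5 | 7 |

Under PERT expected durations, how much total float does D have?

10 weeks

te_A = (11 + 4·14 + 17)/6 = 84/6 = 14
te_B = (9 + 4·12 + 21)/6 = 78/6 = 13
te_C = (2 + 4·3 + 10)/6 = 24/6 = 4
te_D = (8 + 4·9 + 10)/6 = 54/6 = 9
te_E = (3 + 4·4 + 17)/6 = 36/6 = 6
te_F = (2 + 4·4 + 12)/6 = 30/6 = 5
te_G = (12 + 4·14 + 16)/6 = 84/6 = 14
te_H = (5 + 4·9 + 13)/6 = 54/6 = 9
te_I = (3 + 4·5 + 7)/6 = 30/6 = 5

Forward pass:
ES_A = 0; EF_A = 14
ES_B = 0; EF_B = 13
ES_C = 0; EF_C = 4
ES_D = 0; EF_D = 9
ES_E = 13; EF_E = 13+6 = 19
ES_F = 14; EF_F = 14+5 = 19
ES_G = max(EF_D=9, EF_F=19) = 19; EF_G = 19+14 = 33
ES_H = max(EF_D=9, EF_F=19) = 19; EF_H = 19+9 = 28
ES_I = max(EF_C=4, EF_E=19, EF_G=33, EF_H=28) = 33; EF_I = 33+5 = 38
Expected project duration μ = 38 weeks. Critical path: A → F → G → I.

Backward pass:
LF_I = 38; LS_I = 38−5 = 33
LF_H = LS_I = 33; LS_H = 33−9 = 24
LF_G = LS_I = 33; LS_G = 33−14 = 19
LF_F = min(LS_G=19, LS_H=24) = 19; LS_F = 19−5 = 14
LF_E = LS_I = 33; LS_E = 33−6 = 27
LF_D = min(LS_G=19, LS_H=24) = 19; LS_D = 19−9 = 10
LF_C = LS_I = 33; LS_C = 33−4 = 29
LF_B = LS_E = 27; LS_B = 27−13 = 14
LF_A = LS_F = 14; LS_A = 14−14 = 0
Slack_D = LS_D − ES_D = 10 − 0 = 10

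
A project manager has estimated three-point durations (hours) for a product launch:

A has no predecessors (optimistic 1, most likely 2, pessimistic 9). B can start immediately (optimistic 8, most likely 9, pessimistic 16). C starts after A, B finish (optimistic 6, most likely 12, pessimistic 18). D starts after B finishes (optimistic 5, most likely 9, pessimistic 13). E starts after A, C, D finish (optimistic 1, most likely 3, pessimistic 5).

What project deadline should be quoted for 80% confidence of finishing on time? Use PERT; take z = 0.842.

27.1 hours

te_A = (1 + 4·2 + 9)/6 = 18/6 = 3; σ²_A = ((9−1)/6)² = 1.778
te_B = (8 + 4·9 + 16)/6 = 60/6 = 10; σ²_B = ((16−8)/6)² = 1.778
te_C = (6 + 4·12 + 18)/6 = 72/6 = 12; σ²_C = ((18−6)/6)² = 4.000
te_D = (5 + 4·9 + 13)/6 = 54/6 = 9; σ²_D = ((13−5)/6)² = 1.778
te_E = (1 + 4·3 + 5)/6 = 18/6 = 3; σ²_E = ((5−1)/6)² = 0.444

Forward pass:
ES_A = 0; EF_A = 3
ES_B = 0; EF_B = 10
ES_C = max(EF_A=3, EF_B=10) = 10; EF_C = 10+12 = 22
ES_D = 10; EF_D = 10+9 = 19
ES_E = max(EF_A=3, EF_C=22, EF_D=19) = 22; EF_E = 22+3 = 25
Expected project duration μ = 25 hours. Critical path: B → C → E.

Variance along critical path = 1.778 + 4.000 + 0.444 = 6.222; σ = 2.494 hours.
D = μ + z·σ = 25 + 0.842·2.494 = 27.1 hours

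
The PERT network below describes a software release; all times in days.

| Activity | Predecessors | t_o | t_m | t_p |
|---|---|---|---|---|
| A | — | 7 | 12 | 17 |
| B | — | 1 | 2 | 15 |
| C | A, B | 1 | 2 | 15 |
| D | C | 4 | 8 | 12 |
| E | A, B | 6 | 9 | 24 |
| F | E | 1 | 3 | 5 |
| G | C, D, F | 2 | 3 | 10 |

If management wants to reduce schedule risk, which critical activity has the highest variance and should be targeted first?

te_A = (7 + 4·12 + 17)/6 = 72/6 = 12; σ²_A = ((17−7)/6)² = 2.778
te_B = (1 + 4·2 + 15)/6 = 24/6 = 4; σ²_B = ((15−1)/6)² = 5.444
te_C = (1 + 4·2 + 15)/6 = 24/6 = 4; σ²_C = ((15−1)/6)² = 5.444
te_D = (4 + 4·8 + 12)/6 = 48/6 = 8; σ²_D = ((12−4)/6)² = 1.778
te_E = (6 + 4·9 + 24)/6 = 66/6 = 11; σ²_E = ((24−6)/6)² = 9.000
te_F = (1 + 4·3 + 5)/6 = 18/6 = 3; σ²_F = ((5−1)/6)² = 0.444
te_G = (2 + 4·3 + 10)/6 = 24/6 = 4; σ²_G = ((10−2)/6)² = 1.778

Forward pass:
ES_A = 0; EF_A = 12
ES_B = 0; EF_B = 4
ES_C = max(EF_A=12, EF_B=4) = 12; EF_C = 12+4 = 16
ES_D = 16; EF_D = 16+8 = 24
ES_E = max(EF_A=12, EF_B=4) = 12; EF_E = 12+11 = 23
ES_F = 23; EF_F = 23+3 = 26
ES_G = max(EF_C=16, EF_D=24, EF_F=26) = 26; EF_G = 26+4 = 30
Expected project duration μ = 30 days. Critical path: A → E → F → G.

Variances on critical path: σ²_A=2.778, σ²_E=9.000, σ²_F=0.444, σ²_G=1.778.
Largest is σ²_E = 9.000.

E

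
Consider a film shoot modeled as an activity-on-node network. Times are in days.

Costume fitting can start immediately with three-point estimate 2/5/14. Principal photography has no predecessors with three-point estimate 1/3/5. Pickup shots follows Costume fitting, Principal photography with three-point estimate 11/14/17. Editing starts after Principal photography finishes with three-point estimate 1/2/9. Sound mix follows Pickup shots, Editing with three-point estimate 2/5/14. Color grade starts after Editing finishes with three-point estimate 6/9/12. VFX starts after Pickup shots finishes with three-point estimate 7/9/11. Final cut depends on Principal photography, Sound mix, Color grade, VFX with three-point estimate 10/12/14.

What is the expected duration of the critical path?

te_Costume fitting = (2 + 4·5 + 14)/6 = 36/6 = 6
te_Principal photography = (1 + 4·3 + 5)/6 = 18/6 = 3
te_Pickup shots = (11 + 4·14 + 17)/6 = 84/6 = 14
te_Editing = (1 + 4·2 + 9)/6 = 18/6 = 3
te_Sound mix = (2 + 4·5 + 14)/6 = 36/6 = 6
te_Color grade = (6 + 4·9 + 12)/6 = 54/6 = 9
te_VFX = (7 + 4·9 + 11)/6 = 54/6 = 9
te_Final cut = (10 + 4·12 + 14)/6 = 72/6 = 12

Forward pass:
ES_Costume fitting = 0; EF_Costume fitting = 6
ES_Principal photography = 0; EF_Principal photography = 3
ES_Pickup shots = max(EF_Costume fitting=6, EF_Principal photography=3) = 6; EF_Pickup shots = 6+14 = 20
ES_Editing = 3; EF_Editing = 3+3 = 6
ES_Sound mix = max(EF_Pickup shots=20, EF_Editing=6) = 20; EF_Sound mix = 20+6 = 26
ES_Color grade = 6; EF_Color grade = 6+9 = 15
ES_VFX = 20; EF_VFX = 20+9 = 29
ES_Final cut = max(EF_Principal photography=3, EF_Sound mix=26, EF_Color grade=15, EF_VFX=29) = 29; EF_Final cut = 29+12 = 41
Expected project duration μ = 41 days. Critical path: Costume fitting → Pickup shots → VFX → Final cut.

41 days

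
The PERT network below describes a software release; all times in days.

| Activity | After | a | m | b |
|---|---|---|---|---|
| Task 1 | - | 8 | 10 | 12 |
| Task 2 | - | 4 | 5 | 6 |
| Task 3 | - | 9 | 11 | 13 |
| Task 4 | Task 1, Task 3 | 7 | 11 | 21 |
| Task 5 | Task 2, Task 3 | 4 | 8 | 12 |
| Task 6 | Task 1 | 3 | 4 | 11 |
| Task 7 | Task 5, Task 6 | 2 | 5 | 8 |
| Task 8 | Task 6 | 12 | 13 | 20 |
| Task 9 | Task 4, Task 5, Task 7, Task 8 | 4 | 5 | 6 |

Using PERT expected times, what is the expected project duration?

te_Task 1 = (8 + 4·10 + 12)/6 = 60/6 = 10
te_Task 2 = (4 + 4·5 + 6)/6 = 30/6 = 5
te_Task 3 = (9 + 4·11 + 13)/6 = 66/6 = 11
te_Task 4 = (7 + 4·11 + 21)/6 = 72/6 = 12
te_Task 5 = (4 + 4·8 + 12)/6 = 48/6 = 8
te_Task 6 = (3 + 4·4 + 11)/6 = 30/6 = 5
te_Task 7 = (2 + 4·5 + 8)/6 = 30/6 = 5
te_Task 8 = (12 + 4·13 + 20)/6 = 84/6 = 14
te_Task 9 = (4 + 4·5 + 6)/6 = 30/6 = 5

Forward pass:
ES_Task 1 = 0; EF_Task 1 = 10
ES_Task 2 = 0; EF_Task 2 = 5
ES_Task 3 = 0; EF_Task 3 = 11
ES_Task 4 = max(EF_Task 1=10, EF_Task 3=11) = 11; EF_Task 4 = 11+12 = 23
ES_Task 5 = max(EF_Task 2=5, EF_Task 3=11) = 11; EF_Task 5 = 11+8 = 19
ES_Task 6 = 10; EF_Task 6 = 10+5 = 15
ES_Task 7 = max(EF_Task 5=19, EF_Task 6=15) = 19; EF_Task 7 = 19+5 = 24
ES_Task 8 = 15; EF_Task 8 = 15+14 = 29
ES_Task 9 = max(EF_Task 4=23, EF_Task 5=19, EF_Task 7=24, EF_Task 8=29) = 29; EF_Task 9 = 29+5 = 34
Expected project duration μ = 34 days. Critical path: Task 1 → Task 6 → Task 8 → Task 9.

34 days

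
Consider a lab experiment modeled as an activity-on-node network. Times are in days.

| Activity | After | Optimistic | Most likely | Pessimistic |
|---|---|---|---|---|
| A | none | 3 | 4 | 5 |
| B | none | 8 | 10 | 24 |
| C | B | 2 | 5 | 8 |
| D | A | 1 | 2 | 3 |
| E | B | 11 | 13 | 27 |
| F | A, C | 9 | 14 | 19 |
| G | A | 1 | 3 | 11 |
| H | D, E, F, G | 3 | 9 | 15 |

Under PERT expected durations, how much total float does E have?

4 days

te_A = (3 + 4·4 + 5)/6 = 24/6 = 4
te_B = (8 + 4·10 + 24)/6 = 72/6 = 12
te_C = (2 + 4·5 + 8)/6 = 30/6 = 5
te_D = (1 + 4·2 + 3)/6 = 12/6 = 2
te_E = (11 + 4·13 + 27)/6 = 90/6 = 15
te_F = (9 + 4·14 + 19)/6 = 84/6 = 14
te_G = (1 + 4·3 + 11)/6 = 24/6 = 4
te_H = (3 + 4·9 + 15)/6 = 54/6 = 9

Forward pass:
ES_A = 0; EF_A = 4
ES_B = 0; EF_B = 12
ES_C = 12; EF_C = 12+5 = 17
ES_D = 4; EF_D = 4+2 = 6
ES_E = 12; EF_E = 12+15 = 27
ES_F = max(EF_A=4, EF_C=17) = 17; EF_F = 17+14 = 31
ES_G = 4; EF_G = 4+4 = 8
ES_H = max(EF_D=6, EF_E=27, EF_F=31, EF_G=8) = 31; EF_H = 31+9 = 40
Expected project duration μ = 40 days. Critical path: B → C → F → H.

Backward pass:
LF_H = 40; LS_H = 40−9 = 31
LF_G = LS_H = 31; LS_G = 31−4 = 27
LF_F = LS_H = 31; LS_F = 31−14 = 17
LF_E = LS_H = 31; LS_E = 31−15 = 16
LF_D = LS_H = 31; LS_D = 31−2 = 29
LF_C = LS_F = 17; LS_C = 17−5 = 12
LF_B = min(LS_C=12, LS_E=16) = 12; LS_B = 12−12 = 0
LF_A = min(LS_D=29, LS_F=17, LS_G=27) = 17; LS_A = 17−4 = 13
Slack_E = LS_E − ES_E = 16 − 12 = 4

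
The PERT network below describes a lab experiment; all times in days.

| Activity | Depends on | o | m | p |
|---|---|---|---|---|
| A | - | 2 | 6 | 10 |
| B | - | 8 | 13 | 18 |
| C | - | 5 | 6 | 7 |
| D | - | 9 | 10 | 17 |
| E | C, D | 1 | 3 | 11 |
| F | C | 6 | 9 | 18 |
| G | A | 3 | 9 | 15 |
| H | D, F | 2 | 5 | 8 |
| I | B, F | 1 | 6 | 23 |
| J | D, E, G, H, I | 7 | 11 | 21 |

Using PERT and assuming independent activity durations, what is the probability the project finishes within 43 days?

te_A = (2 + 4·6 + 10)/6 = 36/6 = 6; σ²_A = ((10−2)/6)² = 1.778
te_B = (8 + 4·13 + 18)/6 = 78/6 = 13; σ²_B = ((18−8)/6)² = 2.778
te_C = (5 + 4·6 + 7)/6 = 36/6 = 6; σ²_C = ((7−5)/6)² = 0.111
te_D = (9 + 4·10 + 17)/6 = 66/6 = 11; σ²_D = ((17−9)/6)² = 1.778
te_E = (1 + 4·3 + 11)/6 = 24/6 = 4; σ²_E = ((11−1)/6)² = 2.778
te_F = (6 + 4·9 + 18)/6 = 60/6 = 10; σ²_F = ((18−6)/6)² = 4.000
te_G = (3 + 4·9 + 15)/6 = 54/6 = 9; σ²_G = ((15−3)/6)² = 4.000
te_H = (2 + 4·5 + 8)/6 = 30/6 = 5; σ²_H = ((8−2)/6)² = 1.000
te_I = (1 + 4·6 + 23)/6 = 48/6 = 8; σ²_I = ((23−1)/6)² = 13.444
te_J = (7 + 4·11 + 21)/6 = 72/6 = 12; σ²_J = ((21−7)/6)² = 5.444

Forward pass:
ES_A = 0; EF_A = 6
ES_B = 0; EF_B = 13
ES_C = 0; EF_C = 6
ES_D = 0; EF_D = 11
ES_E = max(EF_C=6, EF_D=11) = 11; EF_E = 11+4 = 15
ES_F = 6; EF_F = 6+10 = 16
ES_G = 6; EF_G = 6+9 = 15
ES_H = max(EF_D=11, EF_F=16) = 16; EF_H = 16+5 = 21
ES_I = max(EF_B=13, EF_F=16) = 16; EF_I = 16+8 = 24
ES_J = max(EF_D=11, EF_E=15, EF_G=15, EF_H=21, EF_I=24) = 24; EF_J = 24+12 = 36
Expected project duration μ = 36 days. Critical path: C → F → I → J.

Variance along critical path = 0.111 + 4.000 + 13.444 + 5.444 = 23.000; σ = √23.000 = 4.796 days.
Z = (43 − 36) / 4.796 = 1.460
P(T ≤ 43) = Φ(1.460) ≈ 0.928

0.928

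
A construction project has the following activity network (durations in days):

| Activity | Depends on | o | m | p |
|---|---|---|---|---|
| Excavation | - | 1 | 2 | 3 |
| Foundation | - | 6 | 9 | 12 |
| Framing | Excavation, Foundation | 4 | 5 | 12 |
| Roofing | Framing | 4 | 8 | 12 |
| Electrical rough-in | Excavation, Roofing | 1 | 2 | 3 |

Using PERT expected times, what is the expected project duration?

te_Excavation = (1 + 4·2 + 3)/6 = 12/6 = 2
te_Foundation = (6 + 4·9 + 12)/6 = 54/6 = 9
te_Framing = (4 + 4·5 + 12)/6 = 36/6 = 6
te_Roofing = (4 + 4·8 + 12)/6 = 48/6 = 8
te_Electrical rough-in = (1 + 4·2 + 3)/6 = 12/6 = 2

Forward pass:
ES_Excavation = 0; EF_Excavation = 2
ES_Foundation = 0; EF_Foundation = 9
ES_Framing = max(EF_Excavation=2, EF_Foundation=9) = 9; EF_Framing = 9+6 = 15
ES_Roofing = 15; EF_Roofing = 15+8 = 23
ES_Electrical rough-in = max(EF_Excavation=2, EF_Roofing=23) = 23; EF_Electrical rough-in = 23+2 = 25
Expected project duration μ = 25 days. Critical path: Foundation → Framing → Roofing → Electrical rough-in.

25 days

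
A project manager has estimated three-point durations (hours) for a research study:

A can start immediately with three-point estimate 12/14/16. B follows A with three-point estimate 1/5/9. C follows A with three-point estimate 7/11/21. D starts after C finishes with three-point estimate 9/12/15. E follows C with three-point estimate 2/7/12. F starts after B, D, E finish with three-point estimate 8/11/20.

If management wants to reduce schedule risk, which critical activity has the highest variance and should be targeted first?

te_A = (12 + 4·14 + 16)/6 = 84/6 = 14; σ²_A = ((16−12)/6)² = 0.444
te_B = (1 + 4·5 + 9)/6 = 30/6 = 5; σ²_B = ((9−1)/6)² = 1.778
te_C = (7 + 4·11 + 21)/6 = 72/6 = 12; σ²_C = ((21−7)/6)² = 5.444
te_D = (9 + 4·12 + 15)/6 = 72/6 = 12; σ²_D = ((15−9)/6)² = 1.000
te_E = (2 + 4·7 + 12)/6 = 42/6 = 7; σ²_E = ((12−2)/6)² = 2.778
te_F = (8 + 4·11 + 20)/6 = 72/6 = 12; σ²_F = ((20−8)/6)² = 4.000

Forward pass:
ES_A = 0; EF_A = 14
ES_B = 14; EF_B = 14+5 = 19
ES_C = 14; EF_C = 14+12 = 26
ES_D = 26; EF_D = 26+12 = 38
ES_E = 26; EF_E = 26+7 = 33
ES_F = max(EF_B=19, EF_D=38, EF_E=33) = 38; EF_F = 38+12 = 50
Expected project duration μ = 50 hours. Critical path: A → C → D → F.

Variances on critical path: σ²_A=0.444, σ²_C=5.444, σ²_D=1.000, σ²_F=4.000.
Largest is σ²_C = 5.444.

C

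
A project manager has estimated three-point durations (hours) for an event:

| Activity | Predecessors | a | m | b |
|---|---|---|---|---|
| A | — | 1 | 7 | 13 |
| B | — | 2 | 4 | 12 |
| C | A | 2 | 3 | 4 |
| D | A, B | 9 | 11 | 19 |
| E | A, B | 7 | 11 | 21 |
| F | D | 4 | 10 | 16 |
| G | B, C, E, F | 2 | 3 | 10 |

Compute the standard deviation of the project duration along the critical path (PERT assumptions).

3.54 hours

te_A = (1 + 4·7 + 13)/6 = 42/6 = 7; σ²_A = ((13−1)/6)² = 4.000
te_B = (2 + 4·4 + 12)/6 = 30/6 = 5; σ²_B = ((12−2)/6)² = 2.778
te_C = (2 + 4·3 + 4)/6 = 18/6 = 3; σ²_C = ((4−2)/6)² = 0.111
te_D = (9 + 4·11 + 19)/6 = 72/6 = 12; σ²_D = ((19−9)/6)² = 2.778
te_E = (7 + 4·11 + 21)/6 = 72/6 = 12; σ²_E = ((21−7)/6)² = 5.444
te_F = (4 + 4·10 + 16)/6 = 60/6 = 10; σ²_F = ((16−4)/6)² = 4.000
te_G = (2 + 4·3 + 10)/6 = 24/6 = 4; σ²_G = ((10−2)/6)² = 1.778

Forward pass:
ES_A = 0; EF_A = 7
ES_B = 0; EF_B = 5
ES_C = 7; EF_C = 7+3 = 10
ES_D = max(EF_A=7, EF_B=5) = 7; EF_D = 7+12 = 19
ES_E = max(EF_A=7, EF_B=5) = 7; EF_E = 7+12 = 19
ES_F = 19; EF_F = 19+10 = 29
ES_G = max(EF_B=5, EF_C=10, EF_E=19, EF_F=29) = 29; EF_G = 29+4 = 33
Expected project duration μ = 33 hours. Critical path: A → D → F → G.

Variance along critical path = 4.000 + 2.778 + 4.000 + 1.778 = 12.556
σ = √12.556 = 3.543 hours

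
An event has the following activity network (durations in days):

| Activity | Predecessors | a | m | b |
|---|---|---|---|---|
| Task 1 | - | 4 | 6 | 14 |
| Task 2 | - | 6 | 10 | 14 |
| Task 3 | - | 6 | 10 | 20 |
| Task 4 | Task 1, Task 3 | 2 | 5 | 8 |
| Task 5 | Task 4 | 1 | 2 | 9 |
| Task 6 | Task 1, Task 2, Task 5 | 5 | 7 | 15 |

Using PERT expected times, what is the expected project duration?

te_Task 1 = (4 + 4·6 + 14)/6 = 42/6 = 7
te_Task 2 = (6 + 4·10 + 14)/6 = 60/6 = 10
te_Task 3 = (6 + 4·10 + 20)/6 = 66/6 = 11
te_Task 4 = (2 + 4·5 + 8)/6 = 30/6 = 5
te_Task 5 = (1 + 4·2 + 9)/6 = 18/6 = 3
te_Task 6 = (5 + 4·7 + 15)/6 = 48/6 = 8

Forward pass:
ES_Task 1 = 0; EF_Task 1 = 7
ES_Task 2 = 0; EF_Task 2 = 10
ES_Task 3 = 0; EF_Task 3 = 11
ES_Task 4 = max(EF_Task 1=7, EF_Task 3=11) = 11; EF_Task 4 = 11+5 = 16
ES_Task 5 = 16; EF_Task 5 = 16+3 = 19
ES_Task 6 = max(EF_Task 1=7, EF_Task 2=10, EF_Task 5=19) = 19; EF_Task 6 = 19+8 = 27
Expected project duration μ = 27 days. Critical path: Task 3 → Task 4 → Task 5 → Task 6.

27 days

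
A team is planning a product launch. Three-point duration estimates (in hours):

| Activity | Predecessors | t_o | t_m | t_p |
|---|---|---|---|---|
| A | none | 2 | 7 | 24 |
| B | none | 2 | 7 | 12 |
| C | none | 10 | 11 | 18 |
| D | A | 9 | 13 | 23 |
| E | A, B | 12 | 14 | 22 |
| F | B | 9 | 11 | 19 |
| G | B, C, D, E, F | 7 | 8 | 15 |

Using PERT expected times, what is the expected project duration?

33 hours

te_A = (2 + 4·7 + 24)/6 = 54/6 = 9
te_B = (2 + 4·7 + 12)/6 = 42/6 = 7
te_C = (10 + 4·11 + 18)/6 = 72/6 = 12
te_D = (9 + 4·13 + 23)/6 = 84/6 = 14
te_E = (12 + 4·14 + 22)/6 = 90/6 = 15
te_F = (9 + 4·11 + 19)/6 = 72/6 = 12
te_G = (7 + 4·8 + 15)/6 = 54/6 = 9

Forward pass:
ES_A = 0; EF_A = 9
ES_B = 0; EF_B = 7
ES_C = 0; EF_C = 12
ES_D = 9; EF_D = 9+14 = 23
ES_E = max(EF_A=9, EF_B=7) = 9; EF_E = 9+15 = 24
ES_F = 7; EF_F = 7+12 = 19
ES_G = max(EF_B=7, EF_C=12, EF_D=23, EF_E=24, EF_F=19) = 24; EF_G = 24+9 = 33
Expected project duration μ = 33 hours. Critical path: A → E → G.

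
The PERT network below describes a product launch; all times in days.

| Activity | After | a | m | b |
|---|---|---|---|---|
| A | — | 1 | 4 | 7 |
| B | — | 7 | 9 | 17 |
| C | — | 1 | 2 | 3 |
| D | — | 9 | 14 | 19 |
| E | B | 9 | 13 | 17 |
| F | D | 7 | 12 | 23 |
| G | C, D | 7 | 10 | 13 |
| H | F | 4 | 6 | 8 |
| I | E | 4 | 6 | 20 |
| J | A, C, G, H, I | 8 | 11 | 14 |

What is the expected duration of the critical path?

te_A = (1 + 4·4 + 7)/6 = 24/6 = 4
te_B = (7 + 4·9 + 17)/6 = 60/6 = 10
te_C = (1 + 4·2 + 3)/6 = 12/6 = 2
te_D = (9 + 4·14 + 19)/6 = 84/6 = 14
te_E = (9 + 4·13 + 17)/6 = 78/6 = 13
te_F = (7 + 4·12 + 23)/6 = 78/6 = 13
te_G = (7 + 4·10 + 13)/6 = 60/6 = 10
te_H = (4 + 4·6 + 8)/6 = 36/6 = 6
te_I = (4 + 4·6 + 20)/6 = 48/6 = 8
te_J = (8 + 4·11 + 14)/6 = 66/6 = 11

Forward pass:
ES_A = 0; EF_A = 4
ES_B = 0; EF_B = 10
ES_C = 0; EF_C = 2
ES_D = 0; EF_D = 14
ES_E = 10; EF_E = 10+13 = 23
ES_F = 14; EF_F = 14+13 = 27
ES_G = max(EF_C=2, EF_D=14) = 14; EF_G = 14+10 = 24
ES_H = 27; EF_H = 27+6 = 33
ES_I = 23; EF_I = 23+8 = 31
ES_J = max(EF_A=4, EF_C=2, EF_G=24, EF_H=33, EF_I=31) = 33; EF_J = 33+11 = 44
Expected project duration μ = 44 days. Critical path: D → F → H → J.

44 days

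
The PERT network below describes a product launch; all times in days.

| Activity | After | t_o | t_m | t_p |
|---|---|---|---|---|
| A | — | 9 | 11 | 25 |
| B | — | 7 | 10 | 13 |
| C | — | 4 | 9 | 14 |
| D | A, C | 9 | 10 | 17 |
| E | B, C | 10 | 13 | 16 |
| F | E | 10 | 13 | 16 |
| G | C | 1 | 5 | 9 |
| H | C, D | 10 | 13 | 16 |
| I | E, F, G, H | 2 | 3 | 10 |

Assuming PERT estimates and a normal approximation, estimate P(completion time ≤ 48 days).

0.980

te_A = (9 + 4·11 + 25)/6 = 78/6 = 13; σ²_A = ((25−9)/6)² = 7.111
te_B = (7 + 4·10 + 13)/6 = 60/6 = 10; σ²_B = ((13−7)/6)² = 1.000
te_C = (4 + 4·9 + 14)/6 = 54/6 = 9; σ²_C = ((14−4)/6)² = 2.778
te_D = (9 + 4·10 + 17)/6 = 66/6 = 11; σ²_D = ((17−9)/6)² = 1.778
te_E = (10 + 4·13 + 16)/6 = 78/6 = 13; σ²_E = ((16−10)/6)² = 1.000
te_F = (10 + 4·13 + 16)/6 = 78/6 = 13; σ²_F = ((16−10)/6)² = 1.000
te_G = (1 + 4·5 + 9)/6 = 30/6 = 5; σ²_G = ((9−1)/6)² = 1.778
te_H = (10 + 4·13 + 16)/6 = 78/6 = 13; σ²_H = ((16−10)/6)² = 1.000
te_I = (2 + 4·3 + 10)/6 = 24/6 = 4; σ²_I = ((10−2)/6)² = 1.778

Forward pass:
ES_A = 0; EF_A = 13
ES_B = 0; EF_B = 10
ES_C = 0; EF_C = 9
ES_D = max(EF_A=13, EF_C=9) = 13; EF_D = 13+11 = 24
ES_E = max(EF_B=10, EF_C=9) = 10; EF_E = 10+13 = 23
ES_F = 23; EF_F = 23+13 = 36
ES_G = 9; EF_G = 9+5 = 14
ES_H = max(EF_C=9, EF_D=24) = 24; EF_H = 24+13 = 37
ES_I = max(EF_E=23, EF_F=36, EF_G=14, EF_H=37) = 37; EF_I = 37+4 = 41
Expected project duration μ = 41 days. Critical path: A → D → H → I.

Variance along critical path = 7.111 + 1.778 + 1.000 + 1.778 = 11.667; σ = √11.667 = 3.416 days.
Z = (48 − 41) / 3.416 = 2.049
P(T ≤ 48) = Φ(2.049) ≈ 0.980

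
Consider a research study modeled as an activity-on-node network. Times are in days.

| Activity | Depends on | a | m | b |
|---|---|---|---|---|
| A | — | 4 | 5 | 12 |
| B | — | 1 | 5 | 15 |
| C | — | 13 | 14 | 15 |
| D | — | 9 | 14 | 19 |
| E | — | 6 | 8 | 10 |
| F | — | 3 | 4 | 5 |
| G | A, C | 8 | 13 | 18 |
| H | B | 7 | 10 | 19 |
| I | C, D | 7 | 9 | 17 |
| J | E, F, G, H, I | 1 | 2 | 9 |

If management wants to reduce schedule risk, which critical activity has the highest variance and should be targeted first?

G

te_A = (4 + 4·5 + 12)/6 = 36/6 = 6; σ²_A = ((12−4)/6)² = 1.778
te_B = (1 + 4·5 + 15)/6 = 36/6 = 6; σ²_B = ((15−1)/6)² = 5.444
te_C = (13 + 4·14 + 15)/6 = 84/6 = 14; σ²_C = ((15−13)/6)² = 0.111
te_D = (9 + 4·14 + 19)/6 = 84/6 = 14; σ²_D = ((19−9)/6)² = 2.778
te_E = (6 + 4·8 + 10)/6 = 48/6 = 8; σ²_E = ((10−6)/6)² = 0.444
te_F = (3 + 4·4 + 5)/6 = 24/6 = 4; σ²_F = ((5−3)/6)² = 0.111
te_G = (8 + 4·13 + 18)/6 = 78/6 = 13; σ²_G = ((18−8)/6)² = 2.778
te_H = (7 + 4·10 + 19)/6 = 66/6 = 11; σ²_H = ((19−7)/6)² = 4.000
te_I = (7 + 4·9 + 17)/6 = 60/6 = 10; σ²_I = ((17−7)/6)² = 2.778
te_J = (1 + 4·2 + 9)/6 = 18/6 = 3; σ²_J = ((9−1)/6)² = 1.778

Forward pass:
ES_A = 0; EF_A = 6
ES_B = 0; EF_B = 6
ES_C = 0; EF_C = 14
ES_D = 0; EF_D = 14
ES_E = 0; EF_E = 8
ES_F = 0; EF_F = 4
ES_G = max(EF_A=6, EF_C=14) = 14; EF_G = 14+13 = 27
ES_H = 6; EF_H = 6+11 = 17
ES_I = max(EF_C=14, EF_D=14) = 14; EF_I = 14+10 = 24
ES_J = max(EF_E=8, EF_F=4, EF_G=27, EF_H=17, EF_I=24) = 27; EF_J = 27+3 = 30
Expected project duration μ = 30 days. Critical path: C → G → J.

Variances on critical path: σ²_C=0.111, σ²_G=2.778, σ²_J=1.778.
Largest is σ²_G = 2.778.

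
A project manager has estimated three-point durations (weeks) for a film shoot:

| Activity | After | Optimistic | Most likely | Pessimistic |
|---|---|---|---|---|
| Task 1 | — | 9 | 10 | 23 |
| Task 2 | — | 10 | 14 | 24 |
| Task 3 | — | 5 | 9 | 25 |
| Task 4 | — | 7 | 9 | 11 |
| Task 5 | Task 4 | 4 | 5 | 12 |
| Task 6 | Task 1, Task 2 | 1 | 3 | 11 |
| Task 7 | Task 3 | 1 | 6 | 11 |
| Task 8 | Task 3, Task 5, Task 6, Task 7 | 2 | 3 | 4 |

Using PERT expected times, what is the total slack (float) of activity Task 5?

4 weeks

te_Task 1 = (9 + 4·10 + 23)/6 = 72/6 = 12
te_Task 2 = (10 + 4·14 + 24)/6 = 90/6 = 15
te_Task 3 = (5 + 4·9 + 25)/6 = 66/6 = 11
te_Task 4 = (7 + 4·9 + 11)/6 = 54/6 = 9
te_Task 5 = (4 + 4·5 + 12)/6 = 36/6 = 6
te_Task 6 = (1 + 4·3 + 11)/6 = 24/6 = 4
te_Task 7 = (1 + 4·6 + 11)/6 = 36/6 = 6
te_Task 8 = (2 + 4·3 + 4)/6 = 18/6 = 3

Forward pass:
ES_Task 1 = 0; EF_Task 1 = 12
ES_Task 2 = 0; EF_Task 2 = 15
ES_Task 3 = 0; EF_Task 3 = 11
ES_Task 4 = 0; EF_Task 4 = 9
ES_Task 5 = 9; EF_Task 5 = 9+6 = 15
ES_Task 6 = max(EF_Task 1=12, EF_Task 2=15) = 15; EF_Task 6 = 15+4 = 19
ES_Task 7 = 11; EF_Task 7 = 11+6 = 17
ES_Task 8 = max(EF_Task 3=11, EF_Task 5=15, EF_Task 6=19, EF_Task 7=17) = 19; EF_Task 8 = 19+3 = 22
Expected project duration μ = 22 weeks. Critical path: Task 2 → Task 6 → Task 8.

Backward pass:
LF_Task 8 = 22; LS_Task 8 = 22−3 = 19
LF_Task 7 = LS_Task 8 = 19; LS_Task 7 = 19−6 = 13
LF_Task 6 = LS_Task 8 = 19; LS_Task 6 = 19−4 = 15
LF_Task 5 = LS_Task 8 = 19; LS_Task 5 = 19−6 = 13
LF_Task 4 = LS_Task 5 = 13; LS_Task 4 = 13−9 = 4
LF_Task 3 = min(LS_Task 7=13, LS_Task 8=19) = 13; LS_Task 3 = 13−11 = 2
LF_Task 2 = LS_Task 6 = 15; LS_Task 2 = 15−15 = 0
LF_Task 1 = LS_Task 6 = 15; LS_Task 1 = 15−12 = 3
Slack_Task 5 = LS_Task 5 − ES_Task 5 = 13 − 9 = 4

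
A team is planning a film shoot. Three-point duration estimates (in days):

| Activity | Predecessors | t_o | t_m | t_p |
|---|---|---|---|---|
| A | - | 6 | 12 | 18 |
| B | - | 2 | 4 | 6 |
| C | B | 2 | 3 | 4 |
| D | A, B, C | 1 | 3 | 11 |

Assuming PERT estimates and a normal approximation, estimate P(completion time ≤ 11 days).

te_A = (6 + 4·12 + 18)/6 = 72/6 = 12; σ²_A = ((18−6)/6)² = 4.000
te_B = (2 + 4·4 + 6)/6 = 24/6 = 4; σ²_B = ((6−2)/6)² = 0.444
te_C = (2 + 4·3 + 4)/6 = 18/6 = 3; σ²_C = ((4−2)/6)² = 0.111
te_D = (1 + 4·3 + 11)/6 = 24/6 = 4; σ²_D = ((11−1)/6)² = 2.778

Forward pass:
ES_A = 0; EF_A = 12
ES_B = 0; EF_B = 4
ES_C = 4; EF_C = 4+3 = 7
ES_D = max(EF_A=12, EF_B=4, EF_C=7) = 12; EF_D = 12+4 = 16
Expected project duration μ = 16 days. Critical path: A → D.

Variance along critical path = 4.000 + 2.778 = 6.778; σ = √6.778 = 2.603 days.
Z = (11 − 16) / 2.603 = -1.921
P(T ≤ 11) = Φ(-1.921) ≈ 0.027

0.027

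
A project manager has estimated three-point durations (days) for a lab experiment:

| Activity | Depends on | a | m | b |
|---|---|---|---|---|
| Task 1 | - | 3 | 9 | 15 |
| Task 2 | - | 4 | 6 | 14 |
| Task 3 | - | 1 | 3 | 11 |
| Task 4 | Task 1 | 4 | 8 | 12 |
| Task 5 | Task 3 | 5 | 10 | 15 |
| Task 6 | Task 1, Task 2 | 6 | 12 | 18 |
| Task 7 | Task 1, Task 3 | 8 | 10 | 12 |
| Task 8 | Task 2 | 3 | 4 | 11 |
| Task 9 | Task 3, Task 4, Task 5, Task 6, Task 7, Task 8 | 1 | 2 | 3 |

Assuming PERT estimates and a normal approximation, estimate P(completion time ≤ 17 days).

0.018

te_Task 1 = (3 + 4·9 + 15)/6 = 54/6 = 9; σ²_Task 1 = ((15−3)/6)² = 4.000
te_Task 2 = (4 + 4·6 + 14)/6 = 42/6 = 7; σ²_Task 2 = ((14−4)/6)² = 2.778
te_Task 3 = (1 + 4·3 + 11)/6 = 24/6 = 4; σ²_Task 3 = ((11−1)/6)² = 2.778
te_Task 4 = (4 + 4·8 + 12)/6 = 48/6 = 8; σ²_Task 4 = ((12−4)/6)² = 1.778
te_Task 5 = (5 + 4·10 + 15)/6 = 60/6 = 10; σ²_Task 5 = ((15−5)/6)² = 2.778
te_Task 6 = (6 + 4·12 + 18)/6 = 72/6 = 12; σ²_Task 6 = ((18−6)/6)² = 4.000
te_Task 7 = (8 + 4·10 + 12)/6 = 60/6 = 10; σ²_Task 7 = ((12−8)/6)² = 0.444
te_Task 8 = (3 + 4·4 + 11)/6 = 30/6 = 5; σ²_Task 8 = ((11−3)/6)² = 1.778
te_Task 9 = (1 + 4·2 + 3)/6 = 12/6 = 2; σ²_Task 9 = ((3−1)/6)² = 0.111

Forward pass:
ES_Task 1 = 0; EF_Task 1 = 9
ES_Task 2 = 0; EF_Task 2 = 7
ES_Task 3 = 0; EF_Task 3 = 4
ES_Task 4 = 9; EF_Task 4 = 9+8 = 17
ES_Task 5 = 4; EF_Task 5 = 4+10 = 14
ES_Task 6 = max(EF_Task 1=9, EF_Task 2=7) = 9; EF_Task 6 = 9+12 = 21
ES_Task 7 = max(EF_Task 1=9, EF_Task 3=4) = 9; EF_Task 7 = 9+10 = 19
ES_Task 8 = 7; EF_Task 8 = 7+5 = 12
ES_Task 9 = max(EF_Task 3=4, EF_Task 4=17, EF_Task 5=14, EF_Task 6=21, EF_Task 7=19, EF_Task 8=12) = 21; EF_Task 9 = 21+2 = 23
Expected project duration μ = 23 days. Critical path: Task 1 → Task 6 → Task 9.

Variance along critical path = 4.000 + 4.000 + 0.111 = 8.111; σ = √8.111 = 2.848 days.
Z = (17 − 23) / 2.848 = -2.107
P(T ≤ 17) = Φ(-2.107) ≈ 0.018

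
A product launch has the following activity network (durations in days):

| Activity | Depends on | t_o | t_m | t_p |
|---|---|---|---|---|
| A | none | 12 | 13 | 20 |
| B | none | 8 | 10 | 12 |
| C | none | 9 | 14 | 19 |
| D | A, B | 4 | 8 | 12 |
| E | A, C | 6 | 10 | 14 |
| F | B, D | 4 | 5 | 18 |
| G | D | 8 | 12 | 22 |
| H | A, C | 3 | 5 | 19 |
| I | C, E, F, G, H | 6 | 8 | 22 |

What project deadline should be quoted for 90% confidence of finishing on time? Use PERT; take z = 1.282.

te_A = (12 + 4·13 + 20)/6 = 84/6 = 14; σ²_A = ((20−12)/6)² = 1.778
te_B = (8 + 4·10 + 12)/6 = 60/6 = 10; σ²_B = ((12−8)/6)² = 0.444
te_C = (9 + 4·14 + 19)/6 = 84/6 = 14; σ²_C = ((19−9)/6)² = 2.778
te_D = (4 + 4·8 + 12)/6 = 48/6 = 8; σ²_D = ((12−4)/6)² = 1.778
te_E = (6 + 4·10 + 14)/6 = 60/6 = 10; σ²_E = ((14−6)/6)² = 1.778
te_F = (4 + 4·5 + 18)/6 = 42/6 = 7; σ²_F = ((18−4)/6)² = 5.444
te_G = (8 + 4·12 + 22)/6 = 78/6 = 13; σ²_G = ((22−8)/6)² = 5.444
te_H = (3 + 4·5 + 19)/6 = 42/6 = 7; σ²_H = ((19−3)/6)² = 7.111
te_I = (6 + 4·8 + 22)/6 = 60/6 = 10; σ²_I = ((22−6)/6)² = 7.111

Forward pass:
ES_A = 0; EF_A = 14
ES_B = 0; EF_B = 10
ES_C = 0; EF_C = 14
ES_D = max(EF_A=14, EF_B=10) = 14; EF_D = 14+8 = 22
ES_E = max(EF_A=14, EF_C=14) = 14; EF_E = 14+10 = 24
ES_F = max(EF_B=10, EF_D=22) = 22; EF_F = 22+7 = 29
ES_G = 22; EF_G = 22+13 = 35
ES_H = max(EF_A=14, EF_C=14) = 14; EF_H = 14+7 = 21
ES_I = max(EF_C=14, EF_E=24, EF_F=29, EF_G=35, EF_H=21) = 35; EF_I = 35+10 = 45
Expected project duration μ = 45 days. Critical path: A → D → G → I.

Variance along critical path = 1.778 + 1.778 + 5.444 + 7.111 = 16.111; σ = 4.014 days.
D = μ + z·σ = 45 + 1.282·4.014 = 50.1 days

50.1 days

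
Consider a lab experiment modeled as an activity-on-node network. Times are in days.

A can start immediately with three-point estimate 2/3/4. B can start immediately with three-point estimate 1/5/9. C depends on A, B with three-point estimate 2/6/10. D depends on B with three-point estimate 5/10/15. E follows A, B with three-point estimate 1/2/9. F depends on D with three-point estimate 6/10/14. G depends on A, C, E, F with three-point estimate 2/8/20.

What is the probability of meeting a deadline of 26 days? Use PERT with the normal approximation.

te_A = (2 + 4·3 + 4)/6 = 18/6 = 3; σ²_A = ((4−2)/6)² = 0.111
te_B = (1 + 4·5 + 9)/6 = 30/6 = 5; σ²_B = ((9−1)/6)² = 1.778
te_C = (2 + 4·6 + 10)/6 = 36/6 = 6; σ²_C = ((10−2)/6)² = 1.778
te_D = (5 + 4·10 + 15)/6 = 60/6 = 10; σ²_D = ((15−5)/6)² = 2.778
te_E = (1 + 4·2 + 9)/6 = 18/6 = 3; σ²_E = ((9−1)/6)² = 1.778
te_F = (6 + 4·10 + 14)/6 = 60/6 = 10; σ²_F = ((14−6)/6)² = 1.778
te_G = (2 + 4·8 + 20)/6 = 54/6 = 9; σ²_G = ((20−2)/6)² = 9.000

Forward pass:
ES_A = 0; EF_A = 3
ES_B = 0; EF_B = 5
ES_C = max(EF_A=3, EF_B=5) = 5; EF_C = 5+6 = 11
ES_D = 5; EF_D = 5+10 = 15
ES_E = max(EF_A=3, EF_B=5) = 5; EF_E = 5+3 = 8
ES_F = 15; EF_F = 15+10 = 25
ES_G = max(EF_A=3, EF_C=11, EF_E=8, EF_F=25) = 25; EF_G = 25+9 = 34
Expected project duration μ = 34 days. Critical path: B → D → F → G.

Variance along critical path = 1.778 + 2.778 + 1.778 + 9.000 = 15.333; σ = √15.333 = 3.916 days.
Z = (26 − 34) / 3.916 = -2.043
P(T ≤ 26) = Φ(-2.043) ≈ 0.021

0.021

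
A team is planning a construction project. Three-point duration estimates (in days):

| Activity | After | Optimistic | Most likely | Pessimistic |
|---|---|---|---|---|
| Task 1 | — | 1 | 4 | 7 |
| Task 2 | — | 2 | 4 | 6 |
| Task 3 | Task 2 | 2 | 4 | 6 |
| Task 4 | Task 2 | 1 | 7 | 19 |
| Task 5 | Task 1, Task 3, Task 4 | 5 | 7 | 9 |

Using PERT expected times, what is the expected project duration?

19 days

te_Task 1 = (1 + 4·4 + 7)/6 = 24/6 = 4
te_Task 2 = (2 + 4·4 + 6)/6 = 24/6 = 4
te_Task 3 = (2 + 4·4 + 6)/6 = 24/6 = 4
te_Task 4 = (1 + 4·7 + 19)/6 = 48/6 = 8
te_Task 5 = (5 + 4·7 + 9)/6 = 42/6 = 7

Forward pass:
ES_Task 1 = 0; EF_Task 1 = 4
ES_Task 2 = 0; EF_Task 2 = 4
ES_Task 3 = 4; EF_Task 3 = 4+4 = 8
ES_Task 4 = 4; EF_Task 4 = 4+8 = 12
ES_Task 5 = max(EF_Task 1=4, EF_Task 3=8, EF_Task 4=12) = 12; EF_Task 5 = 12+7 = 19
Expected project duration μ = 19 days. Critical path: Task 2 → Task 4 → Task 5.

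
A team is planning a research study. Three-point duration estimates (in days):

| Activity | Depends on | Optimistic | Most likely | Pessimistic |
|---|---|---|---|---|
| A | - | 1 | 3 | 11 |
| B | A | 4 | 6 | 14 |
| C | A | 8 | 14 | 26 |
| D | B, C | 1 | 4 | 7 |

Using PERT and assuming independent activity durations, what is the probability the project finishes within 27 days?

0.868

te_A = (1 + 4·3 + 11)/6 = 24/6 = 4; σ²_A = ((11−1)/6)² = 2.778
te_B = (4 + 4·6 + 14)/6 = 42/6 = 7; σ²_B = ((14−4)/6)² = 2.778
te_C = (8 + 4·14 + 26)/6 = 90/6 = 15; σ²_C = ((26−8)/6)² = 9.000
te_D = (1 + 4·4 + 7)/6 = 24/6 = 4; σ²_D = ((7−1)/6)² = 1.000

Forward pass:
ES_A = 0; EF_A = 4
ES_B = 4; EF_B = 4+7 = 11
ES_C = 4; EF_C = 4+15 = 19
ES_D = max(EF_B=11, EF_C=19) = 19; EF_D = 19+4 = 23
Expected project duration μ = 23 days. Critical path: A → C → D.

Variance along critical path = 2.778 + 9.000 + 1.000 = 12.778; σ = √12.778 = 3.575 days.
Z = (27 − 23) / 3.575 = 1.119
P(T ≤ 27) = Φ(1.119) ≈ 0.868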